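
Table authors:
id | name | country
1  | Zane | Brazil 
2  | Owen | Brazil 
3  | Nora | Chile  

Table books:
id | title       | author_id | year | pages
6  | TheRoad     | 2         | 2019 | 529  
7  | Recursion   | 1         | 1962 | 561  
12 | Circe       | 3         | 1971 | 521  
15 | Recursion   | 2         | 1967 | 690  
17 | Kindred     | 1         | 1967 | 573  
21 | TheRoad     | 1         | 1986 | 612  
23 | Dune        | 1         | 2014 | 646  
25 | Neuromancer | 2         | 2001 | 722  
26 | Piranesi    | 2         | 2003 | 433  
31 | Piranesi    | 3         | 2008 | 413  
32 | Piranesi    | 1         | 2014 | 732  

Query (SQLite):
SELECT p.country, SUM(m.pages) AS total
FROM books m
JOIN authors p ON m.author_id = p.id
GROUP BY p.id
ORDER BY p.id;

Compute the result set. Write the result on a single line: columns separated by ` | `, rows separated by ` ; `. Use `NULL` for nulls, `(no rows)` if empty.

Brazil | 3124 ; Brazil | 2374 ; Chile | 934

Join each books row to its authors via author_id.
Group joined rows by authors.id; compute SUM(m.pages) per group.
  1: ids {7, 17, 21, 23, 32} → SUM(m.pages)=3124
  2: ids {6, 15, 25, 26} → SUM(m.pages)=2374
  3: ids {12, 31} → SUM(m.pages)=934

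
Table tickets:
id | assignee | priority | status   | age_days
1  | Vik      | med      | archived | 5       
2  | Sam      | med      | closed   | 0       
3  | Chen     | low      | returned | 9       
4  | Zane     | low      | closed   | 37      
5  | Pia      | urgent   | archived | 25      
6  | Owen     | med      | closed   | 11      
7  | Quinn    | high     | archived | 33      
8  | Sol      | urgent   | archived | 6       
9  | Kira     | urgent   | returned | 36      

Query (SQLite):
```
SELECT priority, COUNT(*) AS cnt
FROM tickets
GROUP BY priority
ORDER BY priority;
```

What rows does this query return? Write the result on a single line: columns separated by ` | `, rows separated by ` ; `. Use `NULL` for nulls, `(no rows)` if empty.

high | 1 ; low | 2 ; med | 3 ; urgent | 3

Partition tickets by priority; compute COUNT(*) within each group.
  high: ids {7} → COUNT(*)=1
  low: ids {3, 4} → COUNT(*)=2
  med: ids {1, 2, 6} → COUNT(*)=3
  urgent: ids {5, 8, 9} → COUNT(*)=3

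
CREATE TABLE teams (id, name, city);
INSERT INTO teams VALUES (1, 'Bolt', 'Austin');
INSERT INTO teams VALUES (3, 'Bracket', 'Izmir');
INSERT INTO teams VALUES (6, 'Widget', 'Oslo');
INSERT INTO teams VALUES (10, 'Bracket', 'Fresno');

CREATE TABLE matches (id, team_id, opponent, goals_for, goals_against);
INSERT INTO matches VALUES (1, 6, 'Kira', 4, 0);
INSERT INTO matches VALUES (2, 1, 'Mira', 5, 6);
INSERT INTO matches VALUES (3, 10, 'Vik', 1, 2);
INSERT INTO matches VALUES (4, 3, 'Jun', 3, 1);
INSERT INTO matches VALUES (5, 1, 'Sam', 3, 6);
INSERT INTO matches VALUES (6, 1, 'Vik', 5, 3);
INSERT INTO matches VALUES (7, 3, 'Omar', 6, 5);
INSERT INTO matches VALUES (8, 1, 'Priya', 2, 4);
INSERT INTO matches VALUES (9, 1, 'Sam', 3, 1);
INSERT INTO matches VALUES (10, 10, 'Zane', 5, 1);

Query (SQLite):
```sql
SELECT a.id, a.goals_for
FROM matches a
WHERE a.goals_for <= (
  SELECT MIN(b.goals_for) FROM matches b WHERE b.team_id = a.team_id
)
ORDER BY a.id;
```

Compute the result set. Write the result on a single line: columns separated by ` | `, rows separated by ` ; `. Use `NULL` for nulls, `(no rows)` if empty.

For each matches row a, compute MIN(goals_for) over rows sharing a.team_id.
Keep row a if a.goals_for <= that per-group MIN.
  team_id=1: MIN(goals_for) = 2
  team_id=3: MIN(goals_for) = 3
  team_id=6: MIN(goals_for) = 4
  team_id=10: MIN(goals_for) = 1

1 | 4 ; 3 | 1 ; 4 | 3 ; 8 | 2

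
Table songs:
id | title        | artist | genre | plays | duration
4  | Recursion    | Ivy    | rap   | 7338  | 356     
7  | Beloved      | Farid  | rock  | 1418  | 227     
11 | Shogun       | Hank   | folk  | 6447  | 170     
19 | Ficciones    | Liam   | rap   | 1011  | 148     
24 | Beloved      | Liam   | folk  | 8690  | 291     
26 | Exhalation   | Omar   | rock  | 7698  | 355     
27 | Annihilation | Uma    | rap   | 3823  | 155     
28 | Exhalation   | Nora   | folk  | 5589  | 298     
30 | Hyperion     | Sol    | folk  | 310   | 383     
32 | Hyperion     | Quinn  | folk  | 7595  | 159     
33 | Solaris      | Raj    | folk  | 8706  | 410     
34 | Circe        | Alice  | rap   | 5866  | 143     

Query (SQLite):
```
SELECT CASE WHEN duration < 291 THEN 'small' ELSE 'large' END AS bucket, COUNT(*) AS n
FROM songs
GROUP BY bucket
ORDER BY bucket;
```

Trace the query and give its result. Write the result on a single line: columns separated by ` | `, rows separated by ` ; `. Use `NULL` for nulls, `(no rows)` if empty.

large | 6 ; small | 6

Bucket rows by duration < 291 → 'small' else 'large'; count each bucket.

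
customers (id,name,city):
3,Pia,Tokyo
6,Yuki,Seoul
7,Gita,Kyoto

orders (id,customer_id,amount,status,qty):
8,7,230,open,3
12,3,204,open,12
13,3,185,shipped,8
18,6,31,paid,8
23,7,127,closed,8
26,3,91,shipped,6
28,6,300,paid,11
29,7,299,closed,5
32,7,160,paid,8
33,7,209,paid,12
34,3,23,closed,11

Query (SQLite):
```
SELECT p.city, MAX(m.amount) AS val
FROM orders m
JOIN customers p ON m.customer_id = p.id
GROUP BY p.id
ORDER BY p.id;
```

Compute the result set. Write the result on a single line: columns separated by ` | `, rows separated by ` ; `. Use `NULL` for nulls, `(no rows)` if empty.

Tokyo | 204 ; Seoul | 300 ; Kyoto | 299

Join each orders row to its customers via customer_id.
Group joined rows by customers.id; compute MAX(m.amount) per group.
  3: ids {12, 13, 26, 34} → MAX(m.amount)=204
  6: ids {18, 28} → MAX(m.amount)=300
  7: ids {8, 23, 29, 32, 33} → MAX(m.amount)=299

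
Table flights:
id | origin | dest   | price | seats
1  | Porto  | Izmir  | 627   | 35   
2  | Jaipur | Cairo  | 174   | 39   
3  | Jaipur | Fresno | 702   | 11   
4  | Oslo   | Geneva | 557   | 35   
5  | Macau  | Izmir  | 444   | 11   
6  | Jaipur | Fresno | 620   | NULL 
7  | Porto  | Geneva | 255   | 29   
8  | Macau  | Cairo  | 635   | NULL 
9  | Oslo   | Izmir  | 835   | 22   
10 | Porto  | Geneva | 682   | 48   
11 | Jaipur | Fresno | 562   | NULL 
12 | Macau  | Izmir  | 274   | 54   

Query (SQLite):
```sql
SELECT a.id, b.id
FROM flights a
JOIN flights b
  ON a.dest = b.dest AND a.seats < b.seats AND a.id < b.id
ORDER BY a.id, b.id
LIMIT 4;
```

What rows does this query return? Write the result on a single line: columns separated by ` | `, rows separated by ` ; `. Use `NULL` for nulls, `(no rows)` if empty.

Pairs (a,b) with same dest, a.seats < b.seats, a.id < b.id.
dest groups: Cairo:{2,8} Fresno:{3,6,11} Geneva:{4,7,10} Izmir:{1,5,9,12}
Ordered by (a.id, b.id); first 4.

1 | 12 ; 4 | 10 ; 5 | 9 ; 5 | 12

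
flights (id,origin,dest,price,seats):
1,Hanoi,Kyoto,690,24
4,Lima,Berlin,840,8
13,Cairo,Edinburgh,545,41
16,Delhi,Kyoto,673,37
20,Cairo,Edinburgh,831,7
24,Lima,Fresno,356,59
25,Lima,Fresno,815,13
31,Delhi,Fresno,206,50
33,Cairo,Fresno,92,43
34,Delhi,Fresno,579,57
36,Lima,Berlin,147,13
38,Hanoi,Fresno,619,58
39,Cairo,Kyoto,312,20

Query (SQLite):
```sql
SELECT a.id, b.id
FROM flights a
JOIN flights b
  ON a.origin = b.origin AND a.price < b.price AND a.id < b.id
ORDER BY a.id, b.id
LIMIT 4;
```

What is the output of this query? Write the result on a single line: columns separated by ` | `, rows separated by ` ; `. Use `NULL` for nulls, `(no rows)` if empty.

13 | 20 ; 24 | 25 ; 31 | 34 ; 33 | 39

Pairs (a,b) with same origin, a.price < b.price, a.id < b.id.
origin groups: Cairo:{13,20,33,39} Delhi:{16,31,34} Hanoi:{1,38} Lima:{4,24,25,36}
Ordered by (a.id, b.id); first 4.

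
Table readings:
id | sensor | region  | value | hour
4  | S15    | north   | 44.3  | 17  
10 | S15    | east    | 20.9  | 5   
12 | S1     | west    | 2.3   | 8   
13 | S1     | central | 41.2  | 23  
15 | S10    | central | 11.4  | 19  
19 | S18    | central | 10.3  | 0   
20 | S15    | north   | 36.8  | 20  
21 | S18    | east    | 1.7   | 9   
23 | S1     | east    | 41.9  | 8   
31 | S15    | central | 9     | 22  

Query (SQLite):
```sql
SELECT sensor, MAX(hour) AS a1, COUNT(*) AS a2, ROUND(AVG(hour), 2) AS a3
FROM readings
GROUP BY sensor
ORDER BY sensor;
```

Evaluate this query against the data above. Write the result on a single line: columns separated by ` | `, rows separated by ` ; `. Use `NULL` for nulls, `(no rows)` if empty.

S1 | 23 | 3 | 13 ; S10 | 19 | 1 | 19 ; S15 | 22 | 4 | 16 ; S18 | 9 | 2 | 4.5

Group readings by sensor.
Per group compute: MAX(hour), COUNT(*), ROUND(AVG(hour), 2).
  S1: ids {12, 13, 23} → MAX(hour)=23, COUNT(*)=3, ROUND(AVG(hour), 2)=13
  S10: ids {15} → MAX(hour)=19, COUNT(*)=1, ROUND(AVG(hour), 2)=19
  S15: ids {4, 10, 20, 31} → MAX(hour)=22, COUNT(*)=4, ROUND(AVG(hour), 2)=16
  S18: ids {19, 21} → MAX(hour)=9, COUNT(*)=2, ROUND(AVG(hour), 2)=4.5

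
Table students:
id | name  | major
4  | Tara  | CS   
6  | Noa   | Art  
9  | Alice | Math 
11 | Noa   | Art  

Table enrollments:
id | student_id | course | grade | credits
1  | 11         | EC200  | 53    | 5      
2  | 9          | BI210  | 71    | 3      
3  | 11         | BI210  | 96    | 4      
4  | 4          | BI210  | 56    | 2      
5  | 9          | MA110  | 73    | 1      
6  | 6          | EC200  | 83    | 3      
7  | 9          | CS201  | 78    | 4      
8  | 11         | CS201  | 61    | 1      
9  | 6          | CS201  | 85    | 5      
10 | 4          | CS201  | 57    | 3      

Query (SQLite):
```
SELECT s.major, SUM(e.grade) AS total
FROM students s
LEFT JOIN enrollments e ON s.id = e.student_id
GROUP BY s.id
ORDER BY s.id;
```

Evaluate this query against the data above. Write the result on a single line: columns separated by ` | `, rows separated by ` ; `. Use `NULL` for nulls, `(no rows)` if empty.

CS | 113 ; Art | 168 ; Math | 222 ; Art | 210

LEFT JOIN keeps every students row; unmatched ones get NULL for enrollments columns.
Group by students.id and compute SUM(e.grade). SUM over an all-NULL group is NULL.
  4: ids {4, 10} → SUM(e.grade)=113
  6: ids {6, 9} → SUM(e.grade)=168
  9: ids {2, 5, 7} → SUM(e.grade)=222
  11: ids {1, 3, 8} → SUM(e.grade)=210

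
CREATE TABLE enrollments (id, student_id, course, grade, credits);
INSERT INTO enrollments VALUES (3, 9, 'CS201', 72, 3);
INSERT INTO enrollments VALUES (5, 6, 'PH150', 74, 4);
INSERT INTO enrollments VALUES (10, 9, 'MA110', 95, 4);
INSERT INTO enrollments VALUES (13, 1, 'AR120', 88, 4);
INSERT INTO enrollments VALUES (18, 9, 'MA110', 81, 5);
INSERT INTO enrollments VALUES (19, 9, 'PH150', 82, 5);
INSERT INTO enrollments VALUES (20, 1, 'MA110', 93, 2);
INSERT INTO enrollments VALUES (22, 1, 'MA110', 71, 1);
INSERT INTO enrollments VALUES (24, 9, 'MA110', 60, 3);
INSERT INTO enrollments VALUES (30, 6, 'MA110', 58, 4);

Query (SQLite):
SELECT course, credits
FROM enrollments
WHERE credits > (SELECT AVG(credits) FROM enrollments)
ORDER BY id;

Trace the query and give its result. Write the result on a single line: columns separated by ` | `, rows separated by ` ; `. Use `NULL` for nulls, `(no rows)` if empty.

PH150 | 4 ; MA110 | 4 ; AR120 | 4 ; MA110 | 5 ; PH150 | 5 ; MA110 | 4

Scalar subquery: AVG(credits) over all enrollments rows = 3.5.
Keep rows where credits > that value.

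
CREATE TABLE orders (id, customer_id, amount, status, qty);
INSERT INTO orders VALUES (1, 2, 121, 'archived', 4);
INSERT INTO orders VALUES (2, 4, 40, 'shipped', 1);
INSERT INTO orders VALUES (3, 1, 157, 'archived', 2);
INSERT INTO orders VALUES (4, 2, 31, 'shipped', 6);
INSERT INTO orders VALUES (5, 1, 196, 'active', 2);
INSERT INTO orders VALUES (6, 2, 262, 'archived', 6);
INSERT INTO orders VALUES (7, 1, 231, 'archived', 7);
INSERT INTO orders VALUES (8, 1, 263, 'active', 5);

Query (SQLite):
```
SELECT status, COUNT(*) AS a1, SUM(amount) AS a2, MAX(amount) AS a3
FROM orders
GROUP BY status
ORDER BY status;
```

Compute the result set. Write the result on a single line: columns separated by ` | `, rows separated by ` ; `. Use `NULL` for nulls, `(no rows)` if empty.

Group orders by status.
Per group compute: COUNT(*), SUM(amount), MAX(amount).
  active: ids {5, 8} → COUNT(*)=2, SUM(amount)=459, MAX(amount)=263
  archived: ids {1, 3, 6, 7} → COUNT(*)=4, SUM(amount)=771, MAX(amount)=262
  shipped: ids {2, 4} → COUNT(*)=2, SUM(amount)=71, MAX(amount)=40

active | 2 | 459 | 263 ; archived | 4 | 771 | 262 ; shipped | 2 | 71 | 40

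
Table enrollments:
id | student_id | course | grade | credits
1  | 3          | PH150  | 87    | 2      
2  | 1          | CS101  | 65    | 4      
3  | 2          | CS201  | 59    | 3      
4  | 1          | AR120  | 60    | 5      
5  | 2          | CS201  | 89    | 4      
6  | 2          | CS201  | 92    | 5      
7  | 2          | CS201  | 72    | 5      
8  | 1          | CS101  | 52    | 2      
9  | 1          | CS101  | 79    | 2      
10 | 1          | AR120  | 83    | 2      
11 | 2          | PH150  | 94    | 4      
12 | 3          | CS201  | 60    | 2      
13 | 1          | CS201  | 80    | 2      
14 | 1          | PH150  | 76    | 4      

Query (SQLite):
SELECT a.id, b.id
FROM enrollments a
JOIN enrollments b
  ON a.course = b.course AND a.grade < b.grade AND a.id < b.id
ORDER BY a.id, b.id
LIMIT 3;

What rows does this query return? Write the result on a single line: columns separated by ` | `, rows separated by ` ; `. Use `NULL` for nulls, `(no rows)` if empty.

1 | 11 ; 2 | 9 ; 3 | 5

Pairs (a,b) with same course, a.grade < b.grade, a.id < b.id.
course groups: AR120:{4,10} CS101:{2,8,9} CS201:{3,5,6,7,12,13} PH150:{1,11,14}
Ordered by (a.id, b.id); first 3.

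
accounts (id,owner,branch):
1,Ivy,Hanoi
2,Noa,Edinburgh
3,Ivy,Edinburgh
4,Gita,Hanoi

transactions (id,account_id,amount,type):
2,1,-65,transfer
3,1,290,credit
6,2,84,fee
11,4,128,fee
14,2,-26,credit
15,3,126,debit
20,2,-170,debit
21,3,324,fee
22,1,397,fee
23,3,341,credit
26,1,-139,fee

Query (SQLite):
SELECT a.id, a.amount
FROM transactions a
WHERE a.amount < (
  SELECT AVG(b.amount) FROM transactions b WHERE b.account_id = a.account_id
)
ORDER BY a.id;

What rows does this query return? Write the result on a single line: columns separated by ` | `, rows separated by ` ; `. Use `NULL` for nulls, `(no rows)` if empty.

2 | -65 ; 15 | 126 ; 20 | -170 ; 26 | -139

For each transactions row a, compute AVG(amount) over rows sharing a.account_id.
Keep row a if a.amount < that per-group AVG.
  account_id=1: AVG(amount) = 120.75
  account_id=2: AVG(amount) = -37.333333
  account_id=3: AVG(amount) = 263.666667
  account_id=4: AVG(amount) = 128.0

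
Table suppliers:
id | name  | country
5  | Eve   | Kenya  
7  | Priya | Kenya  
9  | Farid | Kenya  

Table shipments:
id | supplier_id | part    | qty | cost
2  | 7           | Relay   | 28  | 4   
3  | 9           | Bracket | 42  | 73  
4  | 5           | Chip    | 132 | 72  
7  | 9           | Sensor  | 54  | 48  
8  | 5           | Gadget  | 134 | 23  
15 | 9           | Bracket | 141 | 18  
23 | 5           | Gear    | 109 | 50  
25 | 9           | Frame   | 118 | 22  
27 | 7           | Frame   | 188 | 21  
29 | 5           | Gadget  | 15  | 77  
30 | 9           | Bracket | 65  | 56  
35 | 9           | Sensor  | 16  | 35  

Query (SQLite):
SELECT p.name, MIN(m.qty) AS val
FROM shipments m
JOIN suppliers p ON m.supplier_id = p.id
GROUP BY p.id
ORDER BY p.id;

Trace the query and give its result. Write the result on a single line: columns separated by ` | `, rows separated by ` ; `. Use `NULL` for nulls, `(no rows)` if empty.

Join each shipments row to its suppliers via supplier_id.
Group joined rows by suppliers.id; compute MIN(m.qty) per group.
  5: ids {4, 8, 23, 29} → MIN(m.qty)=15
  7: ids {2, 27} → MIN(m.qty)=28
  9: ids {3, 7, 15, 25, 30, 35} → MIN(m.qty)=16

Eve | 15 ; Priya | 28 ; Farid | 16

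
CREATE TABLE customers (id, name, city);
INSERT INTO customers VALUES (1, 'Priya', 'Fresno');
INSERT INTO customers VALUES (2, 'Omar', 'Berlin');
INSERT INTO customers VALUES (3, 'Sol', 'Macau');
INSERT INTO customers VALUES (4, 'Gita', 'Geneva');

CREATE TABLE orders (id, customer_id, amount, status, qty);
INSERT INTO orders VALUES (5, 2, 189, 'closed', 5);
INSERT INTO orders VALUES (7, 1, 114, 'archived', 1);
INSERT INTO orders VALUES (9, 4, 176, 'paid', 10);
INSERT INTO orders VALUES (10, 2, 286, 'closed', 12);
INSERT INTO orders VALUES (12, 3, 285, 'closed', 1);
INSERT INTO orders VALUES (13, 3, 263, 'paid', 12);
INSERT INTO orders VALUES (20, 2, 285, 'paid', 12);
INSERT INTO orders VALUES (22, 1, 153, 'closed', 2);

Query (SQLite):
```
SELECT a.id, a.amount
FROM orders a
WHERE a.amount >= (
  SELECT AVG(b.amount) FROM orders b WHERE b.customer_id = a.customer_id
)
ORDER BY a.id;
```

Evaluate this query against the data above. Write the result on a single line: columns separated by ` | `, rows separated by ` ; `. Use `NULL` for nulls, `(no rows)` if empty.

9 | 176 ; 10 | 286 ; 12 | 285 ; 20 | 285 ; 22 | 153

For each orders row a, compute AVG(amount) over rows sharing a.customer_id.
Keep row a if a.amount >= that per-group AVG.
  customer_id=1: AVG(amount) = 133.5
  customer_id=2: AVG(amount) = 253.333333
  customer_id=3: AVG(amount) = 274.0
  customer_id=4: AVG(amount) = 176.0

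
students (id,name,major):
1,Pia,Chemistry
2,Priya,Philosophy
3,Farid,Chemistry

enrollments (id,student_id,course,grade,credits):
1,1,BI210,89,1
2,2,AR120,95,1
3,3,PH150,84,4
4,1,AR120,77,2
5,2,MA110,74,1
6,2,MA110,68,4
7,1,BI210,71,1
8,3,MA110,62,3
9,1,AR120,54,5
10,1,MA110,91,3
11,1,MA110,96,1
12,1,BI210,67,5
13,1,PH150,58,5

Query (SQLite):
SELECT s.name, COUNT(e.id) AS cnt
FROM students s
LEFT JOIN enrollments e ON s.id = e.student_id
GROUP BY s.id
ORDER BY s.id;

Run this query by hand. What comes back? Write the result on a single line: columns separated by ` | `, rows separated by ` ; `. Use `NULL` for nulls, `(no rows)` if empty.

LEFT JOIN keeps every students row; unmatched ones get NULL for enrollments columns.
Group by students.id and compute COUNT(e.id). COUNT(col) of an all-NULL group is 0.
  1: ids {1, 4, 7, 9, 10, 11, 12, 13} → COUNT(e.id)=8
  2: ids {2, 5, 6} → COUNT(e.id)=3
  3: ids {3, 8} → COUNT(e.id)=2

Pia | 8 ; Priya | 3 ; Farid | 2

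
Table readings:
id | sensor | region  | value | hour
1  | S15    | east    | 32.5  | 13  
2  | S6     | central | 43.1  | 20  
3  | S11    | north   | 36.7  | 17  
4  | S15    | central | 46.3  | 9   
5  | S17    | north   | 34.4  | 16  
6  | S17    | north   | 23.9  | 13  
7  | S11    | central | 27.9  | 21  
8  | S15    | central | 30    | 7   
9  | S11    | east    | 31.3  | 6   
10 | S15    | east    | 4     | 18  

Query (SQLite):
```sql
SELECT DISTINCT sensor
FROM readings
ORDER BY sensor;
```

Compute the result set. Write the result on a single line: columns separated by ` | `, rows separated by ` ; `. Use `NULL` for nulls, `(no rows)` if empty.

S11 ; S15 ; S17 ; S6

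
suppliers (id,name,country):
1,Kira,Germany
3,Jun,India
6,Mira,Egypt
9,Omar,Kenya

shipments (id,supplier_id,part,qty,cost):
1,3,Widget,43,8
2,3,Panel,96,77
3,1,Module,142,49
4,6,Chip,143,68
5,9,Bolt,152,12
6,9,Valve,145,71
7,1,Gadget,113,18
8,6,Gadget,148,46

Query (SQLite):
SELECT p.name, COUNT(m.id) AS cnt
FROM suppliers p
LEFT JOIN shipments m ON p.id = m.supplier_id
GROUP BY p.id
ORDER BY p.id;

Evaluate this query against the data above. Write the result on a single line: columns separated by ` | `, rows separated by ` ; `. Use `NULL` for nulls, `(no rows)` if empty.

Kira | 2 ; Jun | 2 ; Mira | 2 ; Omar | 2

LEFT JOIN keeps every suppliers row; unmatched ones get NULL for shipments columns.
Group by suppliers.id and compute COUNT(m.id). COUNT(col) of an all-NULL group is 0.
  1: ids {3, 7} → COUNT(m.id)=2
  3: ids {1, 2} → COUNT(m.id)=2
  6: ids {4, 8} → COUNT(m.id)=2
  9: ids {5, 6} → COUNT(m.id)=2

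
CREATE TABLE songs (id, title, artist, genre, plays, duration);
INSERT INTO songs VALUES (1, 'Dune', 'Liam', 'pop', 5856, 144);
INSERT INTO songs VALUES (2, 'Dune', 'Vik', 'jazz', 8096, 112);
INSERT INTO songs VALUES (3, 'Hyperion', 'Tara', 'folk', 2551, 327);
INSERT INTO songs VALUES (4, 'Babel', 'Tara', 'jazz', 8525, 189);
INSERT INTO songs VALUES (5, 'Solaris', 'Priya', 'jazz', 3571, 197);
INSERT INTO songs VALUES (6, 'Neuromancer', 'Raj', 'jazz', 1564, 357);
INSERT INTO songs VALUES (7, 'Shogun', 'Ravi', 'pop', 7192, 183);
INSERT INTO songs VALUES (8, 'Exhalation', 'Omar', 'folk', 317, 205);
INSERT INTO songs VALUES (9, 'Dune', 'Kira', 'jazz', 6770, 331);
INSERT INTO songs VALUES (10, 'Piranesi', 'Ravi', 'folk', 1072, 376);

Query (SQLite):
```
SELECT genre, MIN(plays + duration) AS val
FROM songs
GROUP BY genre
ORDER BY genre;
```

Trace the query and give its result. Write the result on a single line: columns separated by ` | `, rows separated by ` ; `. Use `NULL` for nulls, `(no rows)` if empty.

For each row compute plays + duration.
Group by genre; take MIN of the expression per group.
  folk: ids {3, 8, 10} → MIN(plays + duration)=522
  jazz: ids {2, 4, 5, 6, 9} → MIN(plays + duration)=1921
  pop: ids {1, 7} → MIN(plays + duration)=6000

folk | 522 ; jazz | 1921 ; pop | 6000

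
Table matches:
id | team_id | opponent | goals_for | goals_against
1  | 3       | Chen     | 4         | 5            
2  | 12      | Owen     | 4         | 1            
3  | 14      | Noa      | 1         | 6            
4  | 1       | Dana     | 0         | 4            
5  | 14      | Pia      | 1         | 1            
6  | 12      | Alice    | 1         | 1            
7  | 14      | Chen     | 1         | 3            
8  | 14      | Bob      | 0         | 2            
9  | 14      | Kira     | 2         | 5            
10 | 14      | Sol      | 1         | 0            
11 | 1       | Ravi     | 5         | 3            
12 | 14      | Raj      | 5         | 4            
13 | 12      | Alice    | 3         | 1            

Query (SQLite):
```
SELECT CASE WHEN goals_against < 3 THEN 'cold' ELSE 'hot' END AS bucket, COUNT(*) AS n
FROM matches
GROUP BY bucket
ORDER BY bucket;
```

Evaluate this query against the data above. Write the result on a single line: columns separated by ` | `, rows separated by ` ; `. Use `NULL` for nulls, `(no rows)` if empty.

cold | 6 ; hot | 7

Bucket rows by goals_against < 3 → 'cold' else 'hot'; count each bucket.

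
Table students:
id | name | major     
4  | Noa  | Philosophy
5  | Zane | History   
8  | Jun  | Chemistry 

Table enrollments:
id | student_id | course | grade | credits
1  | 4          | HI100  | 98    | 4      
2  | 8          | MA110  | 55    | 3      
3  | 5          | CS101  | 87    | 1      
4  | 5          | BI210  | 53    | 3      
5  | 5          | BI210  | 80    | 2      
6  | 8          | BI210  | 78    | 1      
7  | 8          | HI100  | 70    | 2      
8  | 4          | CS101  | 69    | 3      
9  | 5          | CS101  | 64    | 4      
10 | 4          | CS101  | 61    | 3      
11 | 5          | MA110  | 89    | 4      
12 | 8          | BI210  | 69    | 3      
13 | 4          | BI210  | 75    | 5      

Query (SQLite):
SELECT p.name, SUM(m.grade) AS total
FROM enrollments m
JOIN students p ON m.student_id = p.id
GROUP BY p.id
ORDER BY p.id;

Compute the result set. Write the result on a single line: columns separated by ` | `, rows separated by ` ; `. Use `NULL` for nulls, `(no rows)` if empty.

Noa | 303 ; Zane | 373 ; Jun | 272

Join each enrollments row to its students via student_id.
Group joined rows by students.id; compute SUM(m.grade) per group.
  4: ids {1, 8, 10, 13} → SUM(m.grade)=303
  5: ids {3, 4, 5, 9, 11} → SUM(m.grade)=373
  8: ids {2, 6, 7, 12} → SUM(m.grade)=272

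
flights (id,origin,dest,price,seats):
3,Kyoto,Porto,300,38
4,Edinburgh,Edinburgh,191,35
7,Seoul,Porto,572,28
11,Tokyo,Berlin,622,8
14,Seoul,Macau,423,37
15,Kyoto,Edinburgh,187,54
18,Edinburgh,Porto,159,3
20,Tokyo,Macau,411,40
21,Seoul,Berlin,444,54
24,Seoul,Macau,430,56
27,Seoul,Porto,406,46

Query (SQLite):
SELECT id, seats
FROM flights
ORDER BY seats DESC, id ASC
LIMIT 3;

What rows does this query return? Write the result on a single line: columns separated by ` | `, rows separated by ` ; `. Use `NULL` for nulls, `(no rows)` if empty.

24 | 56 ; 15 | 54 ; 21 | 54

Sort by seats desc, tiebreak id asc: (56, id=24), (54, id=15), (54, id=21), (46, id=27), (40, id=20), (38, id=3) …. Take first 3.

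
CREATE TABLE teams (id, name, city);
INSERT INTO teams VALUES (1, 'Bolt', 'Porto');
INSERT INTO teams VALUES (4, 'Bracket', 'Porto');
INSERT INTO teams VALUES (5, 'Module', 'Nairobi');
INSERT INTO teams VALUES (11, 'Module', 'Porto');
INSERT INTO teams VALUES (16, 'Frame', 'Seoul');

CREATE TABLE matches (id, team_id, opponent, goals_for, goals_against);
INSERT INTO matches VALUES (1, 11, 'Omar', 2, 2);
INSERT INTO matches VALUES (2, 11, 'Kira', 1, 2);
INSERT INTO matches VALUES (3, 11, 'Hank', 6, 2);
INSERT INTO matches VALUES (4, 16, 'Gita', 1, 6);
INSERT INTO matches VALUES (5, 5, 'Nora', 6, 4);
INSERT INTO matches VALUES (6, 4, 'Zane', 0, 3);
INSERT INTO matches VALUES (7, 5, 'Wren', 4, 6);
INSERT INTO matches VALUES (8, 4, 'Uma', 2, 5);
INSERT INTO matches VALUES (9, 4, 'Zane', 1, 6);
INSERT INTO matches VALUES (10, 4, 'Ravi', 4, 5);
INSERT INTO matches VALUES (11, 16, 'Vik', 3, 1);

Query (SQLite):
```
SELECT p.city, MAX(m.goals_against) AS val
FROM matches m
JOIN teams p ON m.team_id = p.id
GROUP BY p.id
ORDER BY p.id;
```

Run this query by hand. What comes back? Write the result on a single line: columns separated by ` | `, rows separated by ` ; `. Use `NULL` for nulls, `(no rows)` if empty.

Join each matches row to its teams via team_id.
Group joined rows by teams.id; compute MAX(m.goals_against) per group.
  4: ids {6, 8, 9, 10} → MAX(m.goals_against)=6
  5: ids {5, 7} → MAX(m.goals_against)=6
  11: ids {1, 2, 3} → MAX(m.goals_against)=2
  16: ids {4, 11} → MAX(m.goals_against)=6

Porto | 6 ; Nairobi | 6 ; Porto | 2 ; Seoul | 6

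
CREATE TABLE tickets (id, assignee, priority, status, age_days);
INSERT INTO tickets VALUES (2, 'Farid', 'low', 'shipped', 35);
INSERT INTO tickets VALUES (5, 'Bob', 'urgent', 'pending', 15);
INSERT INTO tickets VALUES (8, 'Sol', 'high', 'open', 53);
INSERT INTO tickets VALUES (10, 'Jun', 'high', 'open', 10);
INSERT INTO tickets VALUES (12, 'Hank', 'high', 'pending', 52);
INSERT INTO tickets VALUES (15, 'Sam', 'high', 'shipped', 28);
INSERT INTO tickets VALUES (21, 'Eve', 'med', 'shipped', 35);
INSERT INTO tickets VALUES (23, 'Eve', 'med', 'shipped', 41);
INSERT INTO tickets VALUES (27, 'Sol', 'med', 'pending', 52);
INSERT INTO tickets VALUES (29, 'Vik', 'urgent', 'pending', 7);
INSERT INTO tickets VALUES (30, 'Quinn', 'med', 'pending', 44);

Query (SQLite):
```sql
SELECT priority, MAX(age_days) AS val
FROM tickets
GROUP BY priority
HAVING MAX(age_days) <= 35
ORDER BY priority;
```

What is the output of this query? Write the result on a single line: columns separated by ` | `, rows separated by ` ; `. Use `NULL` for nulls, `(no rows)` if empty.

Partition tickets by priority; compute MAX(age_days) within each group.
HAVING: keep groups where MAX(age_days) <= 35.
  high: ids {8, 10, 12, 15} → MAX(age_days)=53
  low: ids {2} → MAX(age_days)=35
  med: ids {21, 23, 27, 30} → MAX(age_days)=52
  urgent: ids {5, 29} → MAX(age_days)=15

low | 35 ; urgent | 15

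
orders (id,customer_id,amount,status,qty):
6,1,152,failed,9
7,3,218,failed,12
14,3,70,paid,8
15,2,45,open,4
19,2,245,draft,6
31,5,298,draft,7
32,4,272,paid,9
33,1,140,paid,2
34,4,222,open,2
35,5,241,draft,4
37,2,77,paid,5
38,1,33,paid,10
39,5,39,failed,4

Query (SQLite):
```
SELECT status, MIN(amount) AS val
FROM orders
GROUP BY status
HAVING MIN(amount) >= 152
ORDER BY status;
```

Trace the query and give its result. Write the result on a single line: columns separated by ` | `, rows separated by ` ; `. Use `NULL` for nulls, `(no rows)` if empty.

Partition orders by status; compute MIN(amount) within each group.
HAVING: keep groups where MIN(amount) >= 152.
  draft: ids {19, 31, 35} → MIN(amount)=241
  failed: ids {6, 7, 39} → MIN(amount)=39
  open: ids {15, 34} → MIN(amount)=45
  paid: ids {14, 32, 33, 37, 38} → MIN(amount)=33

draft | 241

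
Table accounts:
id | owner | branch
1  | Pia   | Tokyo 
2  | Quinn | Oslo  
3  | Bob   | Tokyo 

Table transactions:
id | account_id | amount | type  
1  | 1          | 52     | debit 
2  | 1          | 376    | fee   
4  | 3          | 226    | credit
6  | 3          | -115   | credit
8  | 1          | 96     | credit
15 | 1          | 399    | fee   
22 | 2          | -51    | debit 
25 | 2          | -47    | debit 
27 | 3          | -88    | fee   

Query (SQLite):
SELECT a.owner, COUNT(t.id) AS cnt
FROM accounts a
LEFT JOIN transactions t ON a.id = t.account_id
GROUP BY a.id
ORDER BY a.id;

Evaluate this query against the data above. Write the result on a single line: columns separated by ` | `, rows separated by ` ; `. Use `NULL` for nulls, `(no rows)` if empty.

LEFT JOIN keeps every accounts row; unmatched ones get NULL for transactions columns.
Group by accounts.id and compute COUNT(t.id). COUNT(col) of an all-NULL group is 0.
  1: ids {1, 2, 8, 15} → COUNT(t.id)=4
  2: ids {22, 25} → COUNT(t.id)=2
  3: ids {4, 6, 27} → COUNT(t.id)=3

Pia | 4 ; Quinn | 2 ; Bob | 3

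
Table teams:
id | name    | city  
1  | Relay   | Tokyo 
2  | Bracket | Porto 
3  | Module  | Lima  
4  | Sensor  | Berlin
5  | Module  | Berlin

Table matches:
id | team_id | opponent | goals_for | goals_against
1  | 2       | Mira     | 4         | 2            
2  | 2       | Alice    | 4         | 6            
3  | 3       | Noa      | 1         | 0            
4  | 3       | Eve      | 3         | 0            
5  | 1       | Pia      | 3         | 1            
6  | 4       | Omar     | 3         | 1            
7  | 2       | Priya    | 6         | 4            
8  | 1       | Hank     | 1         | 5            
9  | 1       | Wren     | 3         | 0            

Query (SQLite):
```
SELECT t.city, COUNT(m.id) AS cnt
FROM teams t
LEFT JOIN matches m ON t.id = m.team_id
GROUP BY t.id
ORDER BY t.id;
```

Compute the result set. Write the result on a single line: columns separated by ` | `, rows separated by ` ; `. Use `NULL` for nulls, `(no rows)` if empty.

LEFT JOIN keeps every teams row; unmatched ones get NULL for matches columns.
Group by teams.id and compute COUNT(m.id). COUNT(col) of an all-NULL group is 0.
  1: ids {5, 8, 9} → COUNT(m.id)=3
  2: ids {1, 2, 7} → COUNT(m.id)=3
  3: ids {3, 4} → COUNT(m.id)=2
  4: ids {6} → COUNT(m.id)=1
  5: ids {—} → COUNT(m.id)=0

Tokyo | 3 ; Porto | 3 ; Lima | 2 ; Berlin | 1 ; Berlin | 0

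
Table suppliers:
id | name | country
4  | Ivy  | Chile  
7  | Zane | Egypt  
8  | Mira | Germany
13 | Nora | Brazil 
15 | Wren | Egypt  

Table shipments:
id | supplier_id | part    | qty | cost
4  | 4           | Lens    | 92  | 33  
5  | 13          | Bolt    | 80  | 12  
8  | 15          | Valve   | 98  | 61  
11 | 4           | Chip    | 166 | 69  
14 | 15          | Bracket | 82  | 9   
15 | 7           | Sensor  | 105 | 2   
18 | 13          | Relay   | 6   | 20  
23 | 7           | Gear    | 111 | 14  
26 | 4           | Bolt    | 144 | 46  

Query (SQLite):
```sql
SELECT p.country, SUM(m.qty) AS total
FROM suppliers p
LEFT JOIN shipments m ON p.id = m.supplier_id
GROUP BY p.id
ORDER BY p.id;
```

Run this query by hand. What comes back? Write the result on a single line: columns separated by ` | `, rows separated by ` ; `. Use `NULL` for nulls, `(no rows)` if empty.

LEFT JOIN keeps every suppliers row; unmatched ones get NULL for shipments columns.
Group by suppliers.id and compute SUM(m.qty). SUM over an all-NULL group is NULL.
  4: ids {4, 11, 26} → SUM(m.qty)=402
  7: ids {15, 23} → SUM(m.qty)=216
  8: ids {—} → SUM(m.qty)=NULL
  13: ids {5, 18} → SUM(m.qty)=86
  15: ids {8, 14} → SUM(m.qty)=180

Chile | 402 ; Egypt | 216 ; Germany | NULL ; Brazil | 86 ; Egypt | 180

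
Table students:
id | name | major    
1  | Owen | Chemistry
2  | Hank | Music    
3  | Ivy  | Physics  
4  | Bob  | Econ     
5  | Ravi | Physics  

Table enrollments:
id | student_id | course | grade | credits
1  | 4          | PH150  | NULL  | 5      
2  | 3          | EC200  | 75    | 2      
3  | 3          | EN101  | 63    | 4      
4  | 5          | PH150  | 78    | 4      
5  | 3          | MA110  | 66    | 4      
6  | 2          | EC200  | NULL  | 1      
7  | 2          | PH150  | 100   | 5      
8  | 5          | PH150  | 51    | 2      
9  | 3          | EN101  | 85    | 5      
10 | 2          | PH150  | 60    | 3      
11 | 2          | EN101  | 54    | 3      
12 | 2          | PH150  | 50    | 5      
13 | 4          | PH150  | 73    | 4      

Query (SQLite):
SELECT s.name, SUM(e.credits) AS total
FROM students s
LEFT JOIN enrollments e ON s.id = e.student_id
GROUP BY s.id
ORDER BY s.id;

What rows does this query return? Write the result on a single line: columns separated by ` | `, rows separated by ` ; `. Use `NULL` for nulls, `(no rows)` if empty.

LEFT JOIN keeps every students row; unmatched ones get NULL for enrollments columns.
Group by students.id and compute SUM(e.credits). SUM over an all-NULL group is NULL.
  1: ids {—} → SUM(e.credits)=NULL
  2: ids {6, 7, 10, 11, 12} → SUM(e.credits)=17
  3: ids {2, 3, 5, 9} → SUM(e.credits)=15
  4: ids {1, 13} → SUM(e.credits)=9
  5: ids {4, 8} → SUM(e.credits)=6

Owen | NULL ; Hank | 17 ; Ivy | 15 ; Bob | 9 ; Ravi | 6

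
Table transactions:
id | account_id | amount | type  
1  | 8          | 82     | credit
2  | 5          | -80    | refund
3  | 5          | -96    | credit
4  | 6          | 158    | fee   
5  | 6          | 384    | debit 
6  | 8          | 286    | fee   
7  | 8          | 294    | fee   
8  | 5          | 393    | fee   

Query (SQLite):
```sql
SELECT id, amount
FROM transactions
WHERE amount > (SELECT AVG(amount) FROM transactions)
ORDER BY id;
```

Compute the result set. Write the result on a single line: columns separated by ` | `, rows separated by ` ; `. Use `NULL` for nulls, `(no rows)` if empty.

5 | 384 ; 6 | 286 ; 7 | 294 ; 8 | 393

Scalar subquery: AVG(amount) over all transactions rows = 177.625.
Keep rows where amount > that value.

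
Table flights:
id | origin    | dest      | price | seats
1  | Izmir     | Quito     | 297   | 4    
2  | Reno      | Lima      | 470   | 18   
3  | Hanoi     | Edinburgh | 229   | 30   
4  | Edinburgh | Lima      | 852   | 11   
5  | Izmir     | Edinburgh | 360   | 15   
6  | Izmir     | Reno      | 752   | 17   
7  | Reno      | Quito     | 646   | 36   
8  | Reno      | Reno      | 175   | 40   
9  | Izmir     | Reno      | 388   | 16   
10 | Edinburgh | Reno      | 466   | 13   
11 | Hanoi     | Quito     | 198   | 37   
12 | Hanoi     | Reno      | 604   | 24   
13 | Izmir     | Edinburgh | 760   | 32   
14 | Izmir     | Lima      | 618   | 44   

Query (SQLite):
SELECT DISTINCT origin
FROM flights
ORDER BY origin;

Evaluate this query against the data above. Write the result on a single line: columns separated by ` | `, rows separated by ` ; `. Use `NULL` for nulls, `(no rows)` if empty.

Edinburgh ; Hanoi ; Izmir ; Reno

Collect distinct origin values from flights.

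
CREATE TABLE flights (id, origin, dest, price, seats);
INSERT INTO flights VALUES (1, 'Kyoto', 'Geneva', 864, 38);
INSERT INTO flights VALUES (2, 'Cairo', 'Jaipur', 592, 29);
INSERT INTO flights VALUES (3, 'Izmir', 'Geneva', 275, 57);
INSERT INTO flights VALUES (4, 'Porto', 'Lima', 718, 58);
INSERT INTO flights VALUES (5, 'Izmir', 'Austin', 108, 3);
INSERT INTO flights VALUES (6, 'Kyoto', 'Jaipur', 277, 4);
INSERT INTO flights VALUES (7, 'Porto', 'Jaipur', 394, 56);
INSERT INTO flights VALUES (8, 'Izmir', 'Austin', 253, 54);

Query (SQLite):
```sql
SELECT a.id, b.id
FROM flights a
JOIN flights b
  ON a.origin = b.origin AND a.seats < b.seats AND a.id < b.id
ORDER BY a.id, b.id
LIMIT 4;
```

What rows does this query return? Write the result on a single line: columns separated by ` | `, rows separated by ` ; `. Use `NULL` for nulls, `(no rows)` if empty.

5 | 8

Pairs (a,b) with same origin, a.seats < b.seats, a.id < b.id.
origin groups: Cairo:{2} Izmir:{3,5,8} Kyoto:{1,6} Porto:{4,7}
Ordered by (a.id, b.id); first 4.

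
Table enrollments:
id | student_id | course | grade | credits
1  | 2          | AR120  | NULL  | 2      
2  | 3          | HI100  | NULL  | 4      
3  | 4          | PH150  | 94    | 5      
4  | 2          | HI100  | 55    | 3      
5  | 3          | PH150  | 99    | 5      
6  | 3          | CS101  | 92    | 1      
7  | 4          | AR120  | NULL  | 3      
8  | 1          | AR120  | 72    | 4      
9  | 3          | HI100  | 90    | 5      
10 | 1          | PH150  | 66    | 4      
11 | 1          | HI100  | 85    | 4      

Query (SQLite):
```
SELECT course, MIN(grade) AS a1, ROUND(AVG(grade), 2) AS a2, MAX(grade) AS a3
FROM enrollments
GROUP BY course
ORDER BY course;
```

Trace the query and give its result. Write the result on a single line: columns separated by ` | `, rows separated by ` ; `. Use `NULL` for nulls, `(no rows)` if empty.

AR120 | 72 | 72 | 72 ; CS101 | 92 | 92 | 92 ; HI100 | 55 | 76.67 | 90 ; PH150 | 66 | 86.33 | 99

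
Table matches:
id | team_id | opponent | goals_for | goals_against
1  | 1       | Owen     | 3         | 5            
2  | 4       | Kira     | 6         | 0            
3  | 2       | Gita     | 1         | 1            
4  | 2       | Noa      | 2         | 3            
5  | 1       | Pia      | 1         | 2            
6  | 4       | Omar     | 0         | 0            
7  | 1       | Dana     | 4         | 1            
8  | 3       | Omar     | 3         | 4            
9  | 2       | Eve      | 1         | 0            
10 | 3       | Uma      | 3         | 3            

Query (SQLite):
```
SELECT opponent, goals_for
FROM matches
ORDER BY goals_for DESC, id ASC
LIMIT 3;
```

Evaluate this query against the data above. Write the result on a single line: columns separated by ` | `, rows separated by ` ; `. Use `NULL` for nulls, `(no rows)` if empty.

Sort by goals_for desc, tiebreak id asc: (6, id=2), (4, id=7), (3, id=1), (3, id=8), (3, id=10), (2, id=4) …. Take first 3.

Kira | 6 ; Dana | 4 ; Owen | 3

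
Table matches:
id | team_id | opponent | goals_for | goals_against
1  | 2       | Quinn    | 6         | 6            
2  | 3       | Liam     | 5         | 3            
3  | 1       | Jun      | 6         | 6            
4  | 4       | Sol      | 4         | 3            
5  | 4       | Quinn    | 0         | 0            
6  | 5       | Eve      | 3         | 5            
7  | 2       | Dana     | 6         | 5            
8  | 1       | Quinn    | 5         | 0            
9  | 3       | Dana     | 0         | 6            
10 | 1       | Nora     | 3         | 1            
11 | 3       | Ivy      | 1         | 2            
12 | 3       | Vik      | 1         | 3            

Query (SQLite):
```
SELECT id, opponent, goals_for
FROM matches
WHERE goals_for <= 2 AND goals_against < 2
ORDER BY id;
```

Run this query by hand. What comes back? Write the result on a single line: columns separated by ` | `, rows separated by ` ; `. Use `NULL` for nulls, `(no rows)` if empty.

5 | Quinn | 0

goals_for <= 2: ids {5, 9, 11, 12}
goals_against < 2: ids {5, 8, 10}
Combine with AND.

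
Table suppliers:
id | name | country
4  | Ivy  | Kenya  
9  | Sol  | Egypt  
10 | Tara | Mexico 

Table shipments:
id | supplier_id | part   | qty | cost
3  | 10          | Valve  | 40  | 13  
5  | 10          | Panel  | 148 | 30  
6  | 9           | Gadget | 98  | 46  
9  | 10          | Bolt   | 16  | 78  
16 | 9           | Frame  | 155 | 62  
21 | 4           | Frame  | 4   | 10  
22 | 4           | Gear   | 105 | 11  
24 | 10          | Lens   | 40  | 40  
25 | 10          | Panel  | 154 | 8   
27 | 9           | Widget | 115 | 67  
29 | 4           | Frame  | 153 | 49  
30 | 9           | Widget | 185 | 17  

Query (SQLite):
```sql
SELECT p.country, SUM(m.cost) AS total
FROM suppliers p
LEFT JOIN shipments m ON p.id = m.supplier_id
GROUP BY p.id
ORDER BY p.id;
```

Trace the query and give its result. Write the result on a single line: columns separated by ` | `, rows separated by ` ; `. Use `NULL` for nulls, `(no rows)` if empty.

LEFT JOIN keeps every suppliers row; unmatched ones get NULL for shipments columns.
Group by suppliers.id and compute SUM(m.cost). SUM over an all-NULL group is NULL.
  4: ids {21, 22, 29} → SUM(m.cost)=70
  9: ids {6, 16, 27, 30} → SUM(m.cost)=192
  10: ids {3, 5, 9, 24, 25} → SUM(m.cost)=169

Kenya | 70 ; Egypt | 192 ; Mexico | 169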